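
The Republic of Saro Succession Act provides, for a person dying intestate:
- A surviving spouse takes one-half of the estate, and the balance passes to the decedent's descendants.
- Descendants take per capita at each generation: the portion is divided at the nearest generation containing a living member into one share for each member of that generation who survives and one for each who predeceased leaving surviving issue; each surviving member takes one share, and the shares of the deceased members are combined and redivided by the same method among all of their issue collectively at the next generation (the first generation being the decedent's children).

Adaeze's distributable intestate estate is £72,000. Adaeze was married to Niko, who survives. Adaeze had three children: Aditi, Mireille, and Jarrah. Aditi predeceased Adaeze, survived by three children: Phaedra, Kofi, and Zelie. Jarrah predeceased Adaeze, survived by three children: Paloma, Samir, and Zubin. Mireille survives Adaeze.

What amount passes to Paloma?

Paloma receives £4,000.

Niko takes one-half of £72,000 = £36,000. The remaining £36,000 passes to the descendants.
The descendants' portion (£36,000) is divided at the children's generation into 3 shares of £12,000. Mireille takes £12,000. The 2 shares of the deceased (Aditi and Jarrah) are combined into a pool of £24,000.
That pool (£24,000) is divided at the grandchildren's generation equally among Phaedra, Kofi, Zelie, Paloma, Samir, and Zubin: £4,000 each.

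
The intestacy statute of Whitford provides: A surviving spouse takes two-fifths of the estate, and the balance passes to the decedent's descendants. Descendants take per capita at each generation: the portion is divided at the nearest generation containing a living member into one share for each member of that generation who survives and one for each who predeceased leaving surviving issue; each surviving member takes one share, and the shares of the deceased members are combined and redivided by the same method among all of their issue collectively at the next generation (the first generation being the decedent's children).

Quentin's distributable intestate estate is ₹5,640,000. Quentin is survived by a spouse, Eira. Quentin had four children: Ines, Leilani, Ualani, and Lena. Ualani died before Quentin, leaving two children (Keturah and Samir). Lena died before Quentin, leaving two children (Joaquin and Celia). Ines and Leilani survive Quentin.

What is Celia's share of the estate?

Eira takes two-fifths of ₹5,640,000 = ₹2,256,000. The remaining ₹3,384,000 passes to the descendants.
The descendants' portion (₹3,384,000) is divided at the children's generation into 4 shares of ₹846,000. Ines and Leilani each take ₹846,000. The 2 shares of the deceased (Ualani and Lena) are combined into a pool of ₹1,692,000.
That pool (₹1,692,000) is divided at the grandchildren's generation equally among Keturah, Samir, Joaquin, and Celia: ₹423,000 each.

Celia receives ₹423,000.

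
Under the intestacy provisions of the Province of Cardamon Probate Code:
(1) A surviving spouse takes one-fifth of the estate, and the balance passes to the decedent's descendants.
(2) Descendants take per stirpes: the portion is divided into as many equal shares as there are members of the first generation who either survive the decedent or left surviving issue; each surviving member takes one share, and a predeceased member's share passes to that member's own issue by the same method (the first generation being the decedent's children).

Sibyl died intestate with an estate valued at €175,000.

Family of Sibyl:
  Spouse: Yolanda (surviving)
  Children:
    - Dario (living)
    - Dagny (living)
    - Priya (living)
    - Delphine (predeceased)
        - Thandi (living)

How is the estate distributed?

Yolanda: €35,000; Dario: €35,000; Dagny: €35,000; Priya: €35,000; Thandi: €35,000

Yolanda takes one-fifth of €175,000 = €35,000. The remaining €140,000 passes to the descendants.
The descendants' portion (€140,000) is divided into 4 shares of €35,000: Dario, Dagny, and Priya each take €35,000; Delphine's €35,000 share passes to Delphine's issue.
Delphine's share (€35,000) passes entirely to Thandi.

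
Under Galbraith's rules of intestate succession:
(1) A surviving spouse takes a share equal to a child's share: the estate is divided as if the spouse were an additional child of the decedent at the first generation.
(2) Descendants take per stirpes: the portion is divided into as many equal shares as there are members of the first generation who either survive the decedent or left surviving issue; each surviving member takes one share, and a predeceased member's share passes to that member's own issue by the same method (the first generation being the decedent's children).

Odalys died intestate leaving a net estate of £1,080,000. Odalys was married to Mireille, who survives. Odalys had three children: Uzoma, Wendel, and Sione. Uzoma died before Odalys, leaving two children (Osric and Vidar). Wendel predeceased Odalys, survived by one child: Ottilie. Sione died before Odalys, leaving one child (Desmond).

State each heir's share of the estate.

Mireille: £270,000; Osric: £135,000; Vidar: £135,000; Ottilie: £270,000; Desmond: £270,000

The spouse counts as an additional share at the children's level, so there are 4 primary shares of £270,000. Mireille takes one such share (£270,000).
The children's combined portion (£810,000) is divided into 3 shares of £270,000: Uzoma's £270,000 share passes to Uzoma's issue; Wendel's £270,000 share passes to Wendel's issue; Sione's £270,000 share passes to Sione's issue.
Uzoma's share (£270,000) is divided into 2 shares of £135,000: Osric and Vidar each take £135,000.
Wendel's share (£270,000) passes entirely to Ottilie.
Sione's share (£270,000) passes entirely to Desmond.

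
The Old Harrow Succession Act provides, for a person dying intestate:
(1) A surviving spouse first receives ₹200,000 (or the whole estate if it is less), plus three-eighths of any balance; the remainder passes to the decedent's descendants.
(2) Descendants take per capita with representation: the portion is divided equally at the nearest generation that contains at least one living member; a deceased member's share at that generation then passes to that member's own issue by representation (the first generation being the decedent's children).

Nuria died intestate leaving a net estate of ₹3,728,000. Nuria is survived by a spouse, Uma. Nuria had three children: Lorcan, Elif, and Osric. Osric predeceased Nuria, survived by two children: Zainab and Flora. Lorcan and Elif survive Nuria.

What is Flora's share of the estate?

Flora receives ₹367,500.

Uma first takes ₹200,000, leaving a balance of ₹3,528,000. Uma then takes three-eighths of the balance (₹1,323,000), for a total of ₹1,523,000. The remaining ₹2,205,000 passes to the descendants.
The descendants' portion (₹2,205,000) is divided into 3 shares of ₹735,000: Lorcan and Elif each take ₹735,000; Osric's ₹735,000 share passes to Osric's issue.
Osric's share (₹735,000) is divided into 2 shares of ₹367,500: Zainab and Flora each take ₹367,500.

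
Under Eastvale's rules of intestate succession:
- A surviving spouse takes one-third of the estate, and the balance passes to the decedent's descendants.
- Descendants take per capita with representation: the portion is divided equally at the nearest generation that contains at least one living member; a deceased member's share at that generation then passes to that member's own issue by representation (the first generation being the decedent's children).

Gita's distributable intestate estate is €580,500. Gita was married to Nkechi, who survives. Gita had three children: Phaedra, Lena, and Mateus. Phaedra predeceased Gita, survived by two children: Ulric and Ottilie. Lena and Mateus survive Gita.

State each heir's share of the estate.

Nkechi takes one-third of €580,500 = €193,500. The remaining €387,000 passes to the descendants.
The descendants' portion (€387,000) is divided into 3 shares of €129,000: Lena and Mateus each take €129,000; Phaedra's €129,000 share passes to Phaedra's issue.
Phaedra's share (€129,000) is divided into 2 shares of €64,500: Ulric and Ottilie each take €64,500.

Nkechi: €193,500; Ulric: €64,500; Ottilie: €64,500; Lena: €129,000; Mateus: €129,000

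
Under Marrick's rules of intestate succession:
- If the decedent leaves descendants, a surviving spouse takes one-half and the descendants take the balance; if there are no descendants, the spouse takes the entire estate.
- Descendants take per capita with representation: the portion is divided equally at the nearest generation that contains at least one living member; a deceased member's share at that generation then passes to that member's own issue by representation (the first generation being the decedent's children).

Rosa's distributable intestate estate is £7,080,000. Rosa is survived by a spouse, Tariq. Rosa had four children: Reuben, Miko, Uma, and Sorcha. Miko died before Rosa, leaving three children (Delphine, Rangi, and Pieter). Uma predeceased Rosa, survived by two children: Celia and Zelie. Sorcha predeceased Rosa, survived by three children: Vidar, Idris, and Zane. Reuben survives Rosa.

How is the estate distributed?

Tariq takes one-half of £7,080,000 = £3,540,000. The remaining £3,540,000 passes to the descendants.
The descendants' portion (£3,540,000) is divided into 4 shares of £885,000: Reuben takes £885,000; Miko's £885,000 share passes to Miko's issue; Uma's £885,000 share passes to Uma's issue; Sorcha's £885,000 share passes to Sorcha's issue.
Miko's share (£885,000) is divided into 3 shares of £295,000: Delphine, Rangi, and Pieter each take £295,000.
Uma's share (£885,000) is divided into 2 shares of £442,500: Celia and Zelie each take £442,500.
Sorcha's share (£885,000) is divided into 3 shares of £295,000: Vidar, Idris, and Zane each take £295,000.

Tariq: £3,540,000; Reuben: £885,000; Delphine: £295,000; Rangi: £295,000; Pieter: £295,000; Celia: £442,500; Zelie: £442,500; Vidar: £295,000; Idris: £295,000; Zane: £295,000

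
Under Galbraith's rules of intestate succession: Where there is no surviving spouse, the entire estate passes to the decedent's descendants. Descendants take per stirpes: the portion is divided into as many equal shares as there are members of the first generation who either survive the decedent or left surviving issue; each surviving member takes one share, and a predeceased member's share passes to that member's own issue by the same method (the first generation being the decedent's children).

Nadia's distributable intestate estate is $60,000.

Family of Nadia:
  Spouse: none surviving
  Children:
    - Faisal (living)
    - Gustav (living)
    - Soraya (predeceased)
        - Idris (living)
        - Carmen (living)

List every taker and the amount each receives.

The entire $60,000 passes to the descendants.
That amount ($60,000) is divided into 3 shares of $20,000: Faisal and Gustav each take $20,000; Soraya's $20,000 share passes to Soraya's issue.
Soraya's share ($20,000) is divided into 2 shares of $10,000: Idris and Carmen each take $10,000.

Faisal: $20,000; Gustav: $20,000; Idris: $10,000; Carmen: $10,000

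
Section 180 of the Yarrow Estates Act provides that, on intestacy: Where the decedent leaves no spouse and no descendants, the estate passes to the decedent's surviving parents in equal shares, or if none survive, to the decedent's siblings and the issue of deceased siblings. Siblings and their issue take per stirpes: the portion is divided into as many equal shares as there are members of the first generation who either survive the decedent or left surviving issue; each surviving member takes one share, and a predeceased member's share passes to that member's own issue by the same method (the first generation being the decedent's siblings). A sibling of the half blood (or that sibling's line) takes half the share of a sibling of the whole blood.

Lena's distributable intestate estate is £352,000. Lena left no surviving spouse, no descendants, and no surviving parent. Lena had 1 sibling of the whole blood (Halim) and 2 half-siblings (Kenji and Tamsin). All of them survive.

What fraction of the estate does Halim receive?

Halim receives 1/2 of the estate.

The entire £352,000 passes to the siblings and their issue.
Counting each half-blood sibling's line as half a unit, there are 2 units in £352,000, so one unit is £176,000. Whole-blood lines (Halim) take £176,000 each; half-blood lines (Kenji and Tamsin) take £88,000 each.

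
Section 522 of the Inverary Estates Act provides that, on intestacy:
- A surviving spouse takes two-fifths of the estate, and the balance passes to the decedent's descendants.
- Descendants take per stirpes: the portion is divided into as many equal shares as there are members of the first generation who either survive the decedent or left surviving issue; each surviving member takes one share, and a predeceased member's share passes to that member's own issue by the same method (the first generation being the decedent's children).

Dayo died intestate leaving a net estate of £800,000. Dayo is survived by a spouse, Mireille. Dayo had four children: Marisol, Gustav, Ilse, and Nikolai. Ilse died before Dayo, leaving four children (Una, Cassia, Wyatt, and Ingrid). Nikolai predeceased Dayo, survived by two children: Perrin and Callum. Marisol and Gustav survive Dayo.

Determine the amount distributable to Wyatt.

Wyatt receives £30,000.

Mireille takes two-fifths of £800,000 = £320,000. The remaining £480,000 passes to the descendants.
The descendants' portion (£480,000) is divided into 4 shares of £120,000: Marisol and Gustav each take £120,000; Ilse's £120,000 share passes to Ilse's issue; Nikolai's £120,000 share passes to Nikolai's issue.
Ilse's share (£120,000) is divided into 4 shares of £30,000: Una, Cassia, Wyatt, and Ingrid each take £30,000.
Nikolai's share (£120,000) is divided into 2 shares of £60,000: Perrin and Callum each take £60,000.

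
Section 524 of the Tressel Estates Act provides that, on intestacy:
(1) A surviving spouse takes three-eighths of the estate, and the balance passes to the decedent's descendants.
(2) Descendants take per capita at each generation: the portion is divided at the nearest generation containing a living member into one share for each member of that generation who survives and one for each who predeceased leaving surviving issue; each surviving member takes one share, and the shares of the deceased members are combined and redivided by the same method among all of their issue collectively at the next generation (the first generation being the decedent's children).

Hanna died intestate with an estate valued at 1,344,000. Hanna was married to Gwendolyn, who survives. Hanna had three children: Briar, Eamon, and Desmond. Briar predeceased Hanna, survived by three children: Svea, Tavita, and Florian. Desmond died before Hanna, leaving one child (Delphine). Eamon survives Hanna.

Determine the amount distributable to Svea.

Svea receives 140,000.

Gwendolyn takes three-eighths of 1,344,000 = 504,000. The remaining 840,000 passes to the descendants.
The descendants' portion (840,000) is divided at the children's generation into 3 shares of 280,000. Eamon takes 280,000. The 2 shares of the deceased (Briar and Desmond) are combined into a pool of 560,000.
That pool (560,000) is divided at the grandchildren's generation equally among Svea, Tavita, Florian, and Delphine: 140,000 each.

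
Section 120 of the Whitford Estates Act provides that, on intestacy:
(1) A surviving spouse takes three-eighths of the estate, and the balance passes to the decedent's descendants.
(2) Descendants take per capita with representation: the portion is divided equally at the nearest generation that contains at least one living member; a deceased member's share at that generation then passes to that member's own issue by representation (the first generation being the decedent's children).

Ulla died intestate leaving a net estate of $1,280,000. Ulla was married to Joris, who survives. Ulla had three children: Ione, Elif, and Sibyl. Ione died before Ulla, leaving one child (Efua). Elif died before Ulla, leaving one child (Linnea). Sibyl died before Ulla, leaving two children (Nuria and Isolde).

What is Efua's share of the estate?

Efua receives $200,000.

Joris takes three-eighths of $1,280,000 = $480,000. The remaining $800,000 passes to the descendants.
No child survives, so the initial division is made at the grandchildren's generation.
The descendants' portion ($800,000) is divided into 4 shares of $200,000: Efua, Linnea, Nuria, and Isolde each take $200,000.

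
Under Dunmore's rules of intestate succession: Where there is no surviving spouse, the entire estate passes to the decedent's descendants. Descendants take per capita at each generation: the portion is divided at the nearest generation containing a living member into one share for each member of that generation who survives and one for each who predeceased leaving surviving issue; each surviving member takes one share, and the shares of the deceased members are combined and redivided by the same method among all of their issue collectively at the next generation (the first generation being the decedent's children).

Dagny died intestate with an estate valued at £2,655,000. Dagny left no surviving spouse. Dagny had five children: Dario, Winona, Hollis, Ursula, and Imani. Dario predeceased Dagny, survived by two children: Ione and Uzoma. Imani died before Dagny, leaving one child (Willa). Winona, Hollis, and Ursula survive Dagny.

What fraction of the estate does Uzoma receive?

The entire £2,655,000 passes to the descendants.
That amount (£2,655,000) is divided at the children's generation into 5 shares of £531,000. Winona, Hollis, and Ursula each take £531,000. The 2 shares of the deceased (Dario and Imani) are combined into a pool of £1,062,000.
That pool (£1,062,000) is divided at the grandchildren's generation equally among Ione, Uzoma, and Willa: £354,000 each.

Uzoma receives 2/15 of the estate.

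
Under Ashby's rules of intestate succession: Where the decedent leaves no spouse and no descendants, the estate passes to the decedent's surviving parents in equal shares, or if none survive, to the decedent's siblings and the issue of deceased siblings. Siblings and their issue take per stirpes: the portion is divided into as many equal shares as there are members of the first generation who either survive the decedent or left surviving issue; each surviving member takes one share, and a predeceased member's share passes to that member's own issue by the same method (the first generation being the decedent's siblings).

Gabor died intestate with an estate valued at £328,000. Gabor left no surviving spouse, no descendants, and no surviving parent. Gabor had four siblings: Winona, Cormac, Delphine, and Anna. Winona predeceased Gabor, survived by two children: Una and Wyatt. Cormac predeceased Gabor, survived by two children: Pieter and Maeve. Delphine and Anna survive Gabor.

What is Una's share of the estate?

The entire £328,000 passes to the siblings and their issue.
That amount (£328,000) is divided into 4 shares of £82,000: Delphine and Anna each take £82,000; Winona's £82,000 share passes to Winona's issue; Cormac's £82,000 share passes to Cormac's issue.
Winona's share (£82,000) is divided into 2 shares of £41,000: Una and Wyatt each take £41,000.
Cormac's share (£82,000) is divided into 2 shares of £41,000: Pieter and Maeve each take £41,000.

Una receives £41,000.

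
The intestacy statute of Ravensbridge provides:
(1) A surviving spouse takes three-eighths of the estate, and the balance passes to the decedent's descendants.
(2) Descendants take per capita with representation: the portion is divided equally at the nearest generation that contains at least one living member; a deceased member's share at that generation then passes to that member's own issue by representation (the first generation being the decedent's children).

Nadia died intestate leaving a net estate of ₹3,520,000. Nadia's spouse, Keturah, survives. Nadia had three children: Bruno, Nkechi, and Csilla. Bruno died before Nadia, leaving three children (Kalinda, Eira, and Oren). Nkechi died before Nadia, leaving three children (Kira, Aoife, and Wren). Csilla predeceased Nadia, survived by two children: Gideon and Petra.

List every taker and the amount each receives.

Keturah takes three-eighths of ₹3,520,000 = ₹1,320,000. The remaining ₹2,200,000 passes to the descendants.
No child survives, so the initial division is made at the grandchildren's generation.
The descendants' portion (₹2,200,000) is divided into 8 shares of ₹275,000: Kalinda, Eira, Oren, Kira, Aoife, Wren, Gideon, and Petra each take ₹275,000.

Keturah: ₹1,320,000; Kalinda: ₹275,000; Eira: ₹275,000; Oren: ₹275,000; Kira: ₹275,000; Aoife: ₹275,000; Wren: ₹275,000; Gideon: ₹275,000; Petra: ₹275,000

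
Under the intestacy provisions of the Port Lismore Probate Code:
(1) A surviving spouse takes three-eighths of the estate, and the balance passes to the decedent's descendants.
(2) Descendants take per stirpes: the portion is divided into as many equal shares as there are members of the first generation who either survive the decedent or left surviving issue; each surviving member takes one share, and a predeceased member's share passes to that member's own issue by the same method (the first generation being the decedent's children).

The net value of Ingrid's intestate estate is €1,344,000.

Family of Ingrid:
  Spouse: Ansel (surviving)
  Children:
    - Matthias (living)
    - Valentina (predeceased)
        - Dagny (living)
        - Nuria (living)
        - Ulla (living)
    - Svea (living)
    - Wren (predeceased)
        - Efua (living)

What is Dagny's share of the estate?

Ansel takes three-eighths of €1,344,000 = €504,000. The remaining €840,000 passes to the descendants.
The descendants' portion (€840,000) is divided into 4 shares of €210,000: Matthias and Svea each take €210,000; Valentina's €210,000 share passes to Valentina's issue; Wren's €210,000 share passes to Wren's issue.
Valentina's share (€210,000) is divided into 3 shares of €70,000: Dagny, Nuria, and Ulla each take €70,000.
Wren's share (€210,000) passes entirely to Efua.

Dagny receives €70,000.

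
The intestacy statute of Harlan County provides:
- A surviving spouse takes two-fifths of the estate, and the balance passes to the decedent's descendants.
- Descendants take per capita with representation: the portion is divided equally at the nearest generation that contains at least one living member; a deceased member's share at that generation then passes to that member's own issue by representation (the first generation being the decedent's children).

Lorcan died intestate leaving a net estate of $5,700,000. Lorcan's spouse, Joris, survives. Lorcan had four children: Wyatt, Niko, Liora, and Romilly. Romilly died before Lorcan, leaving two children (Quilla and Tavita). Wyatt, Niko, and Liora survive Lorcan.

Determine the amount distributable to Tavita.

Joris takes two-fifths of $5,700,000 = $2,280,000. The remaining $3,420,000 passes to the descendants.
The descendants' portion ($3,420,000) is divided into 4 shares of $855,000: Wyatt, Niko, and Liora each take $855,000; Romilly's $855,000 share passes to Romilly's issue.
Romilly's share ($855,000) is divided into 2 shares of $427,500: Quilla and Tavita each take $427,500.

Tavita receives $427,500.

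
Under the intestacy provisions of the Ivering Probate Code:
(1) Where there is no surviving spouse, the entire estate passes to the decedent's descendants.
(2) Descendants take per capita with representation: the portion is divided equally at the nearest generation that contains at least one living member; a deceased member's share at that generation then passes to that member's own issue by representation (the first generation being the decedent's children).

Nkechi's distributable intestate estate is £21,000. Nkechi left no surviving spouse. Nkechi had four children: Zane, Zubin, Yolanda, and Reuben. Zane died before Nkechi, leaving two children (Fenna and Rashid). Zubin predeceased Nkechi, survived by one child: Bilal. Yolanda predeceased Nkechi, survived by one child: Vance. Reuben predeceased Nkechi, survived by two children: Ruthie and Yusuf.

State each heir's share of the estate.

The entire £21,000 passes to the descendants.
No child survives, so the initial division is made at the grandchildren's generation.
That amount (£21,000) is divided into 6 shares of £3,500: Fenna, Rashid, Bilal, Vance, Ruthie, and Yusuf each take £3,500.

Fenna: £3,500; Rashid: £3,500; Bilal: £3,500; Vance: £3,500; Ruthie: £3,500; Yusuf: £3,500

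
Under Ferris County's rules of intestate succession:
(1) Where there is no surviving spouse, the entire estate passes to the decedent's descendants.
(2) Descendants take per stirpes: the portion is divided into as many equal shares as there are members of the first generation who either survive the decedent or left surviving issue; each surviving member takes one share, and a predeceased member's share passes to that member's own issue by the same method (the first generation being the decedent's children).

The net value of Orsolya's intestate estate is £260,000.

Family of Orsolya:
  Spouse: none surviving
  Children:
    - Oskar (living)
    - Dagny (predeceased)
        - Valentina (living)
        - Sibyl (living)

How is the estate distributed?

The entire £260,000 passes to the descendants.
That amount (£260,000) is divided into 2 shares of £130,000: Oskar takes £130,000; Dagny's £130,000 share passes to Dagny's issue.
Dagny's share (£130,000) is divided into 2 shares of £65,000: Valentina and Sibyl each take £65,000.

Oskar: £130,000; Valentina: £65,000; Sibyl: £65,000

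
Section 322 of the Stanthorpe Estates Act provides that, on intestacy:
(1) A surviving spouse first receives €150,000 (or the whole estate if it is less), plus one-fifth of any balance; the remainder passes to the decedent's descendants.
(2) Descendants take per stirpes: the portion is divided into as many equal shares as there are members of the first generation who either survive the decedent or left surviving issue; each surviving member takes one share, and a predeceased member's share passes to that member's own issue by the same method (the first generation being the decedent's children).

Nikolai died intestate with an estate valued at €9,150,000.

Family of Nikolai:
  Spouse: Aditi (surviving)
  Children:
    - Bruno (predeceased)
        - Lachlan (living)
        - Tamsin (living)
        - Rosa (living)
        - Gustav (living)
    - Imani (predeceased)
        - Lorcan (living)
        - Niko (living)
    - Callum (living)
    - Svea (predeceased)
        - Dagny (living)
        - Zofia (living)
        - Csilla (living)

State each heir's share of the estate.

Aditi first takes €150,000, leaving a balance of €9,000,000. Aditi then takes one-fifth of the balance (€1,800,000), for a total of €1,950,000. The remaining €7,200,000 passes to the descendants.
The descendants' portion (€7,200,000) is divided into 4 shares of €1,800,000: Callum takes €1,800,000; Bruno's €1,800,000 share passes to Bruno's issue; Imani's €1,800,000 share passes to Imani's issue; Svea's €1,800,000 share passes to Svea's issue.
Bruno's share (€1,800,000) is divided into 4 shares of €450,000: Lachlan, Tamsin, Rosa, and Gustav each take €450,000.
Imani's share (€1,800,000) is divided into 2 shares of €900,000: Lorcan and Niko each take €900,000.
Svea's share (€1,800,000) is divided into 3 shares of €600,000: Dagny, Zofia, and Csilla each take €600,000.

Aditi: €1,950,000; Lachlan: €450,000; Tamsin: €450,000; Rosa: €450,000; Gustav: €450,000; Lorcan: €900,000; Niko: €900,000; Callum: €1,800,000; Dagny: €600,000; Zofia: €600,000; Csilla: €600,000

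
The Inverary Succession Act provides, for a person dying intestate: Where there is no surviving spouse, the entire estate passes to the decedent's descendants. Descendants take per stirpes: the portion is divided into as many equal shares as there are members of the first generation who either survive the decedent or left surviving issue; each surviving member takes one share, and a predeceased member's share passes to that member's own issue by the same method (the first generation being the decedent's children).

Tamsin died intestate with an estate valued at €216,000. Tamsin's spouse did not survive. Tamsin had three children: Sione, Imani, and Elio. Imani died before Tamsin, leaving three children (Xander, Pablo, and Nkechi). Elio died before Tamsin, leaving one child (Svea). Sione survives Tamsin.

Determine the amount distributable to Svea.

Svea receives €72,000.

The entire €216,000 passes to the descendants.
That amount (€216,000) is divided into 3 shares of €72,000: Sione takes €72,000; Imani's €72,000 share passes to Imani's issue; Elio's €72,000 share passes to Elio's issue.
Imani's share (€72,000) is divided into 3 shares of €24,000: Xander, Pablo, and Nkechi each take €24,000.
Elio's share (€72,000) passes entirely to Svea.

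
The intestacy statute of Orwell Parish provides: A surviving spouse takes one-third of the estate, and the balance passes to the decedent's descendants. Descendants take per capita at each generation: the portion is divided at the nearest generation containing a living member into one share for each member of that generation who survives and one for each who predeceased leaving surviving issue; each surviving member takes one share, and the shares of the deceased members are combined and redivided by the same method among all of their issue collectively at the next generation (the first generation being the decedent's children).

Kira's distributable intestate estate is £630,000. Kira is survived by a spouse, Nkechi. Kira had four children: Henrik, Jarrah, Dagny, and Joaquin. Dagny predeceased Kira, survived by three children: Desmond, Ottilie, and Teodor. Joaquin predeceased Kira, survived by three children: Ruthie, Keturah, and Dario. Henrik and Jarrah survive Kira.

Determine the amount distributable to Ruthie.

Nkechi takes one-third of £630,000 = £210,000. The remaining £420,000 passes to the descendants.
The descendants' portion (£420,000) is divided at the children's generation into 4 shares of £105,000. Henrik and Jarrah each take £105,000. The 2 shares of the deceased (Dagny and Joaquin) are combined into a pool of £210,000.
That pool (£210,000) is divided at the grandchildren's generation equally among Desmond, Ottilie, Teodor, Ruthie, Keturah, and Dario: £35,000 each.

Ruthie receives £35,000.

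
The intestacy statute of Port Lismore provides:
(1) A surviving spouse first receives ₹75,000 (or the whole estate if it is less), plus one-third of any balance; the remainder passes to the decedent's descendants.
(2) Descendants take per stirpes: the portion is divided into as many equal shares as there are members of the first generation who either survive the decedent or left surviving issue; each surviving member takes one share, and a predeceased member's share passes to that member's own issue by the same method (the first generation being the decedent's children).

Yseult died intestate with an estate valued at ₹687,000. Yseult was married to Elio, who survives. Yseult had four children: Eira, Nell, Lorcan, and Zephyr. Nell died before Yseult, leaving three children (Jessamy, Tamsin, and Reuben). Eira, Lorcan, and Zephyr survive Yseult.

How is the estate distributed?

Elio first takes ₹75,000, leaving a balance of ₹612,000. Elio then takes one-third of the balance (₹204,000), for a total of ₹279,000. The remaining ₹408,000 passes to the descendants.
The descendants' portion (₹408,000) is divided into 4 shares of ₹102,000: Eira, Lorcan, and Zephyr each take ₹102,000; Nell's ₹102,000 share passes to Nell's issue.
Nell's share (₹102,000) is divided into 3 shares of ₹34,000: Jessamy, Tamsin, and Reuben each take ₹34,000.

Elio: ₹279,000; Eira: ₹102,000; Jessamy: ₹34,000; Tamsin: ₹34,000; Reuben: ₹34,000; Lorcan: ₹102,000; Zephyr: ₹102,000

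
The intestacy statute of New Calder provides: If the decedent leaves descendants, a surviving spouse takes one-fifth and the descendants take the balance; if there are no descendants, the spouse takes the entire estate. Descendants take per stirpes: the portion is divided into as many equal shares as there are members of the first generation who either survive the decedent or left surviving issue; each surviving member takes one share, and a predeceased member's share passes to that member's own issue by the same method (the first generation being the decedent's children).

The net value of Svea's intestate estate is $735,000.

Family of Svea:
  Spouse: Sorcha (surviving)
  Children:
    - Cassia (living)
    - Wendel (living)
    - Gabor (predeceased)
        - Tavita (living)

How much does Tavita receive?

Tavita receives $196,000.

Sorcha takes one-fifth of $735,000 = $147,000. The remaining $588,000 passes to the descendants.
The descendants' portion ($588,000) is divided into 3 shares of $196,000: Cassia and Wendel each take $196,000; Gabor's $196,000 share passes to Gabor's issue.
Gabor's share ($196,000) passes entirely to Tavita.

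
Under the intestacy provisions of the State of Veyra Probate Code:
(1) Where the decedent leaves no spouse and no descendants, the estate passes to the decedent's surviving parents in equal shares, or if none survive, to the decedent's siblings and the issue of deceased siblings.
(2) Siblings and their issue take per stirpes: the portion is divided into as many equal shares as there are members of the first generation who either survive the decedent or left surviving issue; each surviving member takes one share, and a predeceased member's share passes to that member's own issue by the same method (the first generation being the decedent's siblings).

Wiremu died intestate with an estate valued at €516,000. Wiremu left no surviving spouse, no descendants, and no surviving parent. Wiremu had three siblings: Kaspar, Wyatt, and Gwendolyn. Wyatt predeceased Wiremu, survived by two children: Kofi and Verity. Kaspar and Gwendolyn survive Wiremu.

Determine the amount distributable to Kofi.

The entire €516,000 passes to the siblings and their issue.
That amount (€516,000) is divided into 3 shares of €172,000: Kaspar and Gwendolyn each take €172,000; Wyatt's €172,000 share passes to Wyatt's issue.
Wyatt's share (€172,000) is divided into 2 shares of €86,000: Kofi and Verity each take €86,000.

Kofi receives €86,000.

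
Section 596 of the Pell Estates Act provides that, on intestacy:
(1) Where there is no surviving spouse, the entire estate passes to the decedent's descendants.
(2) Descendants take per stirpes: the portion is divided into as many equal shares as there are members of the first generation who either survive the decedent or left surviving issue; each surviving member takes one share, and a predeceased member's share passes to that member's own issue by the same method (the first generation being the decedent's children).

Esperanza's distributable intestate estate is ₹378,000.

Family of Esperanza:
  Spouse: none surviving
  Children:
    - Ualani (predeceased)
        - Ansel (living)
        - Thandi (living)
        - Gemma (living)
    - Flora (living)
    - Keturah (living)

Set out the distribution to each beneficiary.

The entire ₹378,000 passes to the descendants.
That amount (₹378,000) is divided into 3 shares of ₹126,000: Flora and Keturah each take ₹126,000; Ualani's ₹126,000 share passes to Ualani's issue.
Ualani's share (₹126,000) is divided into 3 shares of ₹42,000: Ansel, Thandi, and Gemma each take ₹42,000.

Ansel: ₹42,000; Thandi: ₹42,000; Gemma: ₹42,000; Flora: ₹126,000; Keturah: ₹126,000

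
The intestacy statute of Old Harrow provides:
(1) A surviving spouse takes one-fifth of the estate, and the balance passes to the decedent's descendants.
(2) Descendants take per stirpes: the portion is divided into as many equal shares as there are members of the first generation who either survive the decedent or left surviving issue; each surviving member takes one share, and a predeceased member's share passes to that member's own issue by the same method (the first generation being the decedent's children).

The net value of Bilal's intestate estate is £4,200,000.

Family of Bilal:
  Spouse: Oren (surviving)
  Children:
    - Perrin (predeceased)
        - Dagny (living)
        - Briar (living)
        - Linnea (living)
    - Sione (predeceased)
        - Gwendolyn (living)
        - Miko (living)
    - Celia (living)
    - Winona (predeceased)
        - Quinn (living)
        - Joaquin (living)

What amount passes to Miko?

Oren takes one-fifth of £4,200,000 = £840,000. The remaining £3,360,000 passes to the descendants.
The descendants' portion (£3,360,000) is divided into 4 shares of £840,000: Celia takes £840,000; Perrin's £840,000 share passes to Perrin's issue; Sione's £840,000 share passes to Sione's issue; Winona's £840,000 share passes to Winona's issue.
Perrin's share (£840,000) is divided into 3 shares of £280,000: Dagny, Briar, and Linnea each take £280,000.
Sione's share (£840,000) is divided into 2 shares of £420,000: Gwendolyn and Miko each take £420,000.
Winona's share (£840,000) is divided into 2 shares of £420,000: Quinn and Joaquin each take £420,000.

Miko receives £420,000.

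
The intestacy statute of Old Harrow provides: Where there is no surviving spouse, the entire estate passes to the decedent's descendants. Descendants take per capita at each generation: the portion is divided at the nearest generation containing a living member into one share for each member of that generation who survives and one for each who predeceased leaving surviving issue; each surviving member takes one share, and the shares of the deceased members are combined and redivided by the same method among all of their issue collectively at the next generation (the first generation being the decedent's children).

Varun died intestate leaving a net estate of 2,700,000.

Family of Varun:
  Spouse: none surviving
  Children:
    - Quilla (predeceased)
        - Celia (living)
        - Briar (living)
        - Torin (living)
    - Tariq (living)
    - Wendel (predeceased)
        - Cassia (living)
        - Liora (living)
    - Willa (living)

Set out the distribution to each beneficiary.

Celia: 270,000; Briar: 270,000; Torin: 270,000; Tariq: 675,000; Cassia: 270,000; Liora: 270,000; Willa: 675,000

The entire 2,700,000 passes to the descendants.
That amount (2,700,000) is divided at the children's generation into 4 shares of 675,000. Tariq and Willa each take 675,000. The 2 shares of the deceased (Quilla and Wendel) are combined into a pool of 1,350,000.
That pool (1,350,000) is divided at the grandchildren's generation equally among Celia, Briar, Torin, Cassia, and Liora: 270,000 each.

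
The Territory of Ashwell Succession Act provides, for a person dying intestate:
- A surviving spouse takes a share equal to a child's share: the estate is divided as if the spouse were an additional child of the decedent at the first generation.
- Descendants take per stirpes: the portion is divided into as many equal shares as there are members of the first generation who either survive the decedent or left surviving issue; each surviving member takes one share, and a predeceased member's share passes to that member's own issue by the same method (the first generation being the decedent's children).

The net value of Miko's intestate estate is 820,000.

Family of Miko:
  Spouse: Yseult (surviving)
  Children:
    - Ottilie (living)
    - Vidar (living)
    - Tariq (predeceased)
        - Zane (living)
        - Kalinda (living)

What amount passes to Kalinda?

Kalinda receives 102,500.

The spouse counts as an additional share at the children's level, so there are 4 primary shares of 205,000. Yseult takes one such share (205,000).
The children's combined portion (615,000) is divided into 3 shares of 205,000: Ottilie and Vidar each take 205,000; Tariq's 205,000 share passes to Tariq's issue.
Tariq's share (205,000) is divided into 2 shares of 102,500: Zane and Kalinda each take 102,500.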